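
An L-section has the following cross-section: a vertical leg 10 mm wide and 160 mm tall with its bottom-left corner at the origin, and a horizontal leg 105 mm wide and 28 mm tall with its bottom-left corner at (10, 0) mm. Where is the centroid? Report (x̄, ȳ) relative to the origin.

x̄ = 42.24 mm, ȳ = 37.26 mm

vertical leg: A = 10 × 160 = 1600.00, centroid at (5.00, 80.00).
horizontal leg: A = 105 × 28 = 2940.00, centroid at (62.50, 14.00).
ΣA = 4540.00 mm², ΣAx̄ = 191750.00 mm³, ΣAȳ = 169160.00 mm³.
x̄ = 191750.00/4540.00 = 42.24 mm; ȳ = 169160.00/4540.00 = 37.26 mm.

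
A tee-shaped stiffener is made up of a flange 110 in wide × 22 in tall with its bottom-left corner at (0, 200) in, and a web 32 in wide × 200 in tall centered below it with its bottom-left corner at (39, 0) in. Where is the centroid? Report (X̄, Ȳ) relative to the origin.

web: A = 32 × 200 = 6400.00, centroid at (55.00, 100.00).
flange: A = 110 × 22 = 2420.00, centroid at (55.00, 211.00).
ΣA = 8820.00 in², ΣAX̄ = 485100.00 in³, ΣAȲ = 1150620.00 in³.
X̄ = 485100.00/8820.00 = 55.00 in; Ȳ = 1150620.00/8820.00 = 130.46 in.

X̄ = 55.00 in, Ȳ = 130.46 in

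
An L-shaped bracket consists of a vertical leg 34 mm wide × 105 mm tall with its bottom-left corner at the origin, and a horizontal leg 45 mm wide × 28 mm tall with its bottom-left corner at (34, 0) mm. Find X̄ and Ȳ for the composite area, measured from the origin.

vertical leg: A = 34 × 105 = 3570.00, centroid at (17.00, 52.50).
horizontal leg: A = 45 × 28 = 1260.00, centroid at (56.50, 14.00).
ΣA = 4830.00 mm²
ΣAX̄ = (3570.00)(17.00) + (1260.00)(56.50) = 131880.00 mm³
ΣAȲ = (3570.00)(52.50) + (1260.00)(14.00) = 205065.00 mm³
X̄ = 131880.00 / 4830.00 = 27.30 mm
Ȳ = 205065.00 / 4830.00 = 42.46 mm

X̄ = 27.30 mm, Ȳ = 42.46 mm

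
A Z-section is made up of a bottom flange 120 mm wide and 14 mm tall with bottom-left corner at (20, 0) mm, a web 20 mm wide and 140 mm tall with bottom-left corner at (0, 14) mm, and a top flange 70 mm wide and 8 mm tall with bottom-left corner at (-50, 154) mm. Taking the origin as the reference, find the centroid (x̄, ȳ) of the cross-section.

bottom flange: A = 120 × 14 = 1680.00, centroid at (80.00, 7.00).
web: A = 20 × 140 = 2800.00, centroid at (10.00, 84.00).
top flange: A = 70 × 8 = 560.00, centroid at (-15.00, 158.00).
ΣA = 5040.00 mm², ΣAx̄ = 154000.00 mm³, ΣAȳ = 335440.00 mm³.
x̄ = 154000.00/5040.00 = 30.56 mm; ȳ = 335440.00/5040.00 = 66.56 mm.

x̄ = 30.56 mm, ȳ = 66.56 mm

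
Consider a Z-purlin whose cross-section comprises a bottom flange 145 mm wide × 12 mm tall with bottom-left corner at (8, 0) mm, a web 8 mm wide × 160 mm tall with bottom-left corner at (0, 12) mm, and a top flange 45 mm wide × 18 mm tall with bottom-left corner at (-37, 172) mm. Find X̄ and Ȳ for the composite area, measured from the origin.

Part | A | x̄ᵢ | ȳᵢ | A·x̄ᵢ | A·ȳᵢ
bottom flange | 1740.00 | 80.50 | 6.00 | 140070.00 | 10440.00
web | 1280.00 | 4.00 | 92.00 | 5120.00 | 117760.00
top flange | 810.00 | -14.50 | 181.00 | -11745.00 | 146610.00
Σ | 3830.00 |  |  | 133445.00 | 274810.00
X̄ = 133445.00 / 3830.00 = 34.84 mm
Ȳ = 274810.00 / 3830.00 = 71.75 mm

X̄ = 34.84 mm, Ȳ = 71.75 mm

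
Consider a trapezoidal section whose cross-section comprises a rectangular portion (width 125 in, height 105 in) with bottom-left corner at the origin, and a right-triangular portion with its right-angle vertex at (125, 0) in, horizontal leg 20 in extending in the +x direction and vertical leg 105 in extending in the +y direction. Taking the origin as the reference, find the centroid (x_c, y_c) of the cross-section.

x_c = 67.62 in, y_c = 51.20 in

rectangular portion: A = 125 × 105 = 13125.00, centroid at (62.50, 52.50).
triangular portion: A = ½·20·105 = 1050.00, centroid at (131.67, 35.00).
ΣA = 14175.00 in², ΣAx_c = 958562.50 in³, ΣAy_c = 725812.50 in³.
x_c = 958562.50/14175.00 = 67.62 in; y_c = 725812.50/14175.00 = 51.20 in.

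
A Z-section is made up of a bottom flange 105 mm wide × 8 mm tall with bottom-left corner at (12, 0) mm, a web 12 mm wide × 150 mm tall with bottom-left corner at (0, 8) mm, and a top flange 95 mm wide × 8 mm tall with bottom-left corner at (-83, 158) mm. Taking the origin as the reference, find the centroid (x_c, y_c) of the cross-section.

x_c = 11.18 mm, y_c = 81.14 mm

Part | A | x̄ᵢ | ȳᵢ | A·x̄ᵢ | A·ȳᵢ
bottom flange | 840.00 | 64.50 | 4.00 | 54180.00 | 3360.00
web | 1800.00 | 6.00 | 83.00 | 10800.00 | 149400.00
top flange | 760.00 | -35.50 | 162.00 | -26980.00 | 123120.00
Σ | 3400.00 |  |  | 38000.00 | 275880.00
x_c = 38000.00 / 3400.00 = 11.18 mm
y_c = 275880.00 / 3400.00 = 81.14 mm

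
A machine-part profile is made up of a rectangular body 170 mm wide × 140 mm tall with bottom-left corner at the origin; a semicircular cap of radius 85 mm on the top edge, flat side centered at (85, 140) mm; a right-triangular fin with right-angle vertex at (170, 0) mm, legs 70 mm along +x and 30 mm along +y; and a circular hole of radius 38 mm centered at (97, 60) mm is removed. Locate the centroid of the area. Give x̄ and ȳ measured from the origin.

rectangular body: A = 170 × 140 = 23800.00, centroid at (85.00, 70.00).
semicircular top: A = ½π·85² = 11349.00, centroid at (85.00, 176.08).
triangular fin: A = ½·70·30 = 1050.00, centroid at (193.33, 10.00).
hole: A = −π·38² = -4536.46, centroid at (97.00, 60.00).
ΣA = 31662.54 mm², ΣAx̄ = 2750628.69 mm³, ΣAȳ = 3402589.56 mm³.
x̄ = 2750628.69/31662.54 = 86.87 mm; ȳ = 3402589.56/31662.54 = 107.46 mm.

x̄ = 86.87 mm, ȳ = 107.46 mm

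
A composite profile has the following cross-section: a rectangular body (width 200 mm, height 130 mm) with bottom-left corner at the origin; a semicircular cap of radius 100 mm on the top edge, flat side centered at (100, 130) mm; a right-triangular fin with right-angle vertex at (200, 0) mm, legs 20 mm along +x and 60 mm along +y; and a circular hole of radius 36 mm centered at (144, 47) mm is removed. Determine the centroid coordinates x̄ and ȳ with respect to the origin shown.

rectangular body: A = 200 × 130 = 26000.00, centroid at (100.00, 65.00).
semicircular top: A = ½π·100² = 15707.96, centroid at (100.00, 172.44).
triangular fin: A = ½·20·60 = 600.00, centroid at (206.67, 20.00).
hole: A = −π·36² = -4071.50, centroid at (144.00, 47.00).
ΣA = 38236.46 mm²
ΣAx̄ = (26000.00)(100.00) + (15707.96)(100.00) + (600.00)(206.67) + (-4071.50)(144.00) = 3708499.74 mm³
ΣAȳ = (26000.00)(65.00) + (15707.96)(172.44) + (600.00)(20.00) + (-4071.50)(47.00) = 4219341.20 mm³
x̄ = 3708499.74 / 38236.46 = 96.99 mm
ȳ = 4219341.20 / 38236.46 = 110.35 mm

x̄ = 96.99 mm, ȳ = 110.35 mm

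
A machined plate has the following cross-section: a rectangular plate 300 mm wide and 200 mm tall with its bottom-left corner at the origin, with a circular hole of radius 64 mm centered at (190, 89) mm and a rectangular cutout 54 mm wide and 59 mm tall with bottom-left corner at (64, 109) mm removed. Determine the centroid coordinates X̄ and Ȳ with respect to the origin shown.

X̄ = 142.56 mm, Ȳ = 100.43 mm

Part | A | x̄ᵢ | ȳᵢ | A·x̄ᵢ | A·ȳᵢ
plate | 60000.00 | 150.00 | 100.00 | 9000000.00 | 6000000.00
hole 1 | -12867.96 | 190.00 | 89.00 | -2444913.07 | -1145248.75
hole 2 | -3186.00 | 91.00 | 138.50 | -289926.00 | -441261.00
Σ | 43946.04 |  |  | 6265160.93 | 4413490.25
X̄ = 6265160.93 / 43946.04 = 142.56 mm
Ȳ = 4413490.25 / 43946.04 = 100.43 mm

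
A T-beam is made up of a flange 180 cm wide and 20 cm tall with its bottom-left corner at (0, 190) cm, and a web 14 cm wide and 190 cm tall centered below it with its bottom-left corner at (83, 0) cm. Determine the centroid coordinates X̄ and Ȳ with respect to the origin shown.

Part | A | x̄ᵢ | ȳᵢ | A·x̄ᵢ | A·ȳᵢ
web | 2660.00 | 90.00 | 95.00 | 239400.00 | 252700.00
flange | 3600.00 | 90.00 | 200.00 | 324000.00 | 720000.00
Σ | 6260.00 |  |  | 563400.00 | 972700.00
X̄ = 563400.00 / 6260.00 = 90.00 cm
Ȳ = 972700.00 / 6260.00 = 155.38 cm

X̄ = 90.00 cm, Ȳ = 155.38 cm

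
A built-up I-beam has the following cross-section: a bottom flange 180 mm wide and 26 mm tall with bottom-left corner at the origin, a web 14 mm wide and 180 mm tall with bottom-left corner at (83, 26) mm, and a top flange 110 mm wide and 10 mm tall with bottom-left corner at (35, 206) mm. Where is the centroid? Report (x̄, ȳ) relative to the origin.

bottom flange: A = 180 × 26 = 4680.00, centroid at (90.00, 13.00).
web: A = 14 × 180 = 2520.00, centroid at (90.00, 116.00).
top flange: A = 110 × 10 = 1100.00, centroid at (90.00, 211.00).
ΣA = 8300.00 mm², ΣAx̄ = 747000.00 mm³, ΣAȳ = 585260.00 mm³.
x̄ = 747000.00/8300.00 = 90.00 mm; ȳ = 585260.00/8300.00 = 70.51 mm.

x̄ = 90.00 mm, ȳ = 70.51 mm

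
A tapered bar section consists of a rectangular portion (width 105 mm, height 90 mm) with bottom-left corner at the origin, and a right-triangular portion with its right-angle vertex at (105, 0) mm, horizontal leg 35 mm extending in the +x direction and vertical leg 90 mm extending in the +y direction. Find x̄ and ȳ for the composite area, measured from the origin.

Part | A | x̄ᵢ | ȳᵢ | A·x̄ᵢ | A·ȳᵢ
rectangular portion | 9450.00 | 52.50 | 45.00 | 496125.00 | 425250.00
triangular portion | 1575.00 | 116.67 | 30.00 | 183750.00 | 47250.00
Σ | 11025.00 |  |  | 679875.00 | 472500.00
x̄ = 679875.00 / 11025.00 = 61.67 mm
ȳ = 472500.00 / 11025.00 = 42.86 mm

x̄ = 61.67 mm, ȳ = 42.86 mm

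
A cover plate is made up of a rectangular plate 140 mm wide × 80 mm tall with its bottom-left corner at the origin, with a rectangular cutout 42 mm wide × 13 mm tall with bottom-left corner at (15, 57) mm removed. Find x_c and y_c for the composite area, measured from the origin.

x_c = 71.74 mm, y_c = 38.80 mm

Part | A | x̄ᵢ | ȳᵢ | A·x̄ᵢ | A·ȳᵢ
plate | 11200.00 | 70.00 | 40.00 | 784000.00 | 448000.00
hole | -546.00 | 36.00 | 63.50 | -19656.00 | -34671.00
Σ | 10654.00 |  |  | 764344.00 | 413329.00
x_c = 764344.00 / 10654.00 = 71.74 mm
y_c = 413329.00 / 10654.00 = 38.80 mm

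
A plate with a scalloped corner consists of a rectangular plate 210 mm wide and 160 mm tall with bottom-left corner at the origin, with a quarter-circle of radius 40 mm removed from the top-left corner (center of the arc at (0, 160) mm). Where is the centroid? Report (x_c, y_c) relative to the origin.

plate: A = 210 × 160 = 33600.00, centroid at (105.00, 80.00).
removed quarter-circle: A = −¼π·40² = -1256.64, centroid at (16.98, 143.02).
ΣA = 32343.36 mm²
ΣAx_c = (33600.00)(105.00) + (-1256.64)(16.98) = 3506666.67 mm³
ΣAy_c = (33600.00)(80.00) + (-1256.64)(143.02) = 2508271.40 mm³
x_c = 3506666.67 / 32343.36 = 108.42 mm
y_c = 2508271.40 / 32343.36 = 77.55 mm

x_c = 108.42 mm, y_c = 77.55 mm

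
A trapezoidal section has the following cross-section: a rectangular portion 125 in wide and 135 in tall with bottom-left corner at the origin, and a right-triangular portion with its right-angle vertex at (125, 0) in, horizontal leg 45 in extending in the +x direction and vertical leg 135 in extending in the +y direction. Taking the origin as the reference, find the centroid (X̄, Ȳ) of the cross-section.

rectangular portion: A = 125 × 135 = 16875.00, centroid at (62.50, 67.50).
triangular portion: A = ½·45·135 = 3037.50, centroid at (140.00, 45.00).
ΣA = 19912.50 in², ΣAX̄ = 1479937.50 in³, ΣAȲ = 1275750.00 in³.
X̄ = 1479937.50/19912.50 = 74.32 in; Ȳ = 1275750.00/19912.50 = 64.07 in.

X̄ = 74.32 in, Ȳ = 64.07 in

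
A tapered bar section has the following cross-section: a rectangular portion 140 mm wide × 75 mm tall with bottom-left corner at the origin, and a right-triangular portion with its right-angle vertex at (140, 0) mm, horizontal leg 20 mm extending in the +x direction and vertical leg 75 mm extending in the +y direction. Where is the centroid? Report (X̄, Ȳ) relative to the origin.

rectangular portion: A = 140 × 75 = 10500.00, centroid at (70.00, 37.50).
triangular portion: A = ½·20·75 = 750.00, centroid at (146.67, 25.00).
ΣA = 11250.00 mm², ΣAX̄ = 845000.00 mm³, ΣAȲ = 412500.00 mm³.
X̄ = 845000.00/11250.00 = 75.11 mm; Ȳ = 412500.00/11250.00 = 36.67 mm.

X̄ = 75.11 mm, Ȳ = 36.67 mm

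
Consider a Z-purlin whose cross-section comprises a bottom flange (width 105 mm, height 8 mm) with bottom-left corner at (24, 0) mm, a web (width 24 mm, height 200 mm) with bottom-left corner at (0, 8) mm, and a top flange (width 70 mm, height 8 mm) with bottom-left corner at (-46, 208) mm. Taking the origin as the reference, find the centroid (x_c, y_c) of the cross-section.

bottom flange: A = 105 × 8 = 840.00, centroid at (76.50, 4.00).
web: A = 24 × 200 = 4800.00, centroid at (12.00, 108.00).
top flange: A = 70 × 8 = 560.00, centroid at (-11.00, 212.00).
ΣA = 6200.00 mm²
ΣAx_c = (840.00)(76.50) + (4800.00)(12.00) + (560.00)(-11.00) = 115700.00 mm³
ΣAy_c = (840.00)(4.00) + (4800.00)(108.00) + (560.00)(212.00) = 640480.00 mm³
x_c = 115700.00 / 6200.00 = 18.66 mm
y_c = 640480.00 / 6200.00 = 103.30 mm

x_c = 18.66 mm, y_c = 103.30 mm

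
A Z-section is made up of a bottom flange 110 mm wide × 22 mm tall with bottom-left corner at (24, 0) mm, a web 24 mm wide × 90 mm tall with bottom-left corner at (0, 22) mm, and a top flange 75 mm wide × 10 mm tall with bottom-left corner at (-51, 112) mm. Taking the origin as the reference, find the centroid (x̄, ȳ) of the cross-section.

bottom flange: A = 110 × 22 = 2420.00, centroid at (79.00, 11.00).
web: A = 24 × 90 = 2160.00, centroid at (12.00, 67.00).
top flange: A = 75 × 10 = 750.00, centroid at (-13.50, 117.00).
ΣA = 5330.00 mm²
ΣAx̄ = (2420.00)(79.00) + (2160.00)(12.00) + (750.00)(-13.50) = 206975.00 mm³
ΣAȳ = (2420.00)(11.00) + (2160.00)(67.00) + (750.00)(117.00) = 259090.00 mm³
x̄ = 206975.00 / 5330.00 = 38.83 mm
ȳ = 259090.00 / 5330.00 = 48.61 mm

x̄ = 38.83 mm, ȳ = 48.61 mm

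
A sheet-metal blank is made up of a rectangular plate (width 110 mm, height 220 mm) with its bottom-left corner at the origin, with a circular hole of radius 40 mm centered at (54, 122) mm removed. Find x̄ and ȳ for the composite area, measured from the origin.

x̄ = 55.26 mm, ȳ = 106.85 mm

plate: A = 110 × 220 = 24200.00, centroid at (55.00, 110.00).
hole: A = −π·40² = -5026.55, centroid at (54.00, 122.00).
ΣA = 19173.45 mm², ΣAx̄ = 1059566.39 mm³, ΣAȳ = 2048761.11 mm³.
x̄ = 1059566.39/19173.45 = 55.26 mm; ȳ = 2048761.11/19173.45 = 106.85 mm.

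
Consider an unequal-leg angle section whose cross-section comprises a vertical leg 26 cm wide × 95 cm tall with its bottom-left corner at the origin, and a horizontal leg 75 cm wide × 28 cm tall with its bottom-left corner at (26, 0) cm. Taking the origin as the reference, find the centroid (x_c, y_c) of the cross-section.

vertical leg: A = 26 × 95 = 2470.00, centroid at (13.00, 47.50).
horizontal leg: A = 75 × 28 = 2100.00, centroid at (63.50, 14.00).
ΣA = 4570.00 cm²
ΣAx_c = (2470.00)(13.00) + (2100.00)(63.50) = 165460.00 cm³
ΣAy_c = (2470.00)(47.50) + (2100.00)(14.00) = 146725.00 cm³
x_c = 165460.00 / 4570.00 = 36.21 cm
y_c = 146725.00 / 4570.00 = 32.11 cm

x_c = 36.21 cm, y_c = 32.11 cm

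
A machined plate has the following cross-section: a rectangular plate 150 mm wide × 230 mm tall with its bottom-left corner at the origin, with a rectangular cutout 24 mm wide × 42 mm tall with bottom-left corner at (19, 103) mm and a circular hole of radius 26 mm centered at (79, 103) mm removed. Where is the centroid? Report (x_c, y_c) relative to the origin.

Part | A | x̄ᵢ | ȳᵢ | A·x̄ᵢ | A·ȳᵢ
plate | 34500.00 | 75.00 | 115.00 | 2587500.00 | 3967500.00
hole 1 | -1008.00 | 31.00 | 124.00 | -31248.00 | -124992.00
hole 2 | -2123.72 | 79.00 | 103.00 | -167773.61 | -218742.81
Σ | 31368.28 |  |  | 2388478.39 | 3623765.19
x_c = 2388478.39 / 31368.28 = 76.14 mm
y_c = 3623765.19 / 31368.28 = 115.52 mm

x_c = 76.14 mm, y_c = 115.52 mm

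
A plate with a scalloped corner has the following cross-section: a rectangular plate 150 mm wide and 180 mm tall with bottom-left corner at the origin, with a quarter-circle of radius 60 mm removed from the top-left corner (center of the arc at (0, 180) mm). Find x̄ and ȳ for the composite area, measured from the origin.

x̄ = 80.79 mm, ȳ = 82.45 mm

plate: A = 150 × 180 = 27000.00, centroid at (75.00, 90.00).
removed quarter-circle: A = −¼π·60² = -2827.43, centroid at (25.46, 154.54).
ΣA = 24172.57 mm², ΣAx̄ = 1953000.00 mm³, ΣAȳ = 1993061.99 mm³.
x̄ = 1953000.00/24172.57 = 80.79 mm; ȳ = 1993061.99/24172.57 = 82.45 mm.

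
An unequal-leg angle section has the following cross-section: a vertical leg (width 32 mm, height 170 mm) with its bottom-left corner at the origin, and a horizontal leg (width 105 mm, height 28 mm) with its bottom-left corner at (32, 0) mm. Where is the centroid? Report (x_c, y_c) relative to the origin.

Part | A | x̄ᵢ | ȳᵢ | A·x̄ᵢ | A·ȳᵢ
vertical leg | 5440.00 | 16.00 | 85.00 | 87040.00 | 462400.00
horizontal leg | 2940.00 | 84.50 | 14.00 | 248430.00 | 41160.00
Σ | 8380.00 |  |  | 335470.00 | 503560.00
x_c = 335470.00 / 8380.00 = 40.03 mm
y_c = 503560.00 / 8380.00 = 60.09 mm

x_c = 40.03 mm, y_c = 60.09 mm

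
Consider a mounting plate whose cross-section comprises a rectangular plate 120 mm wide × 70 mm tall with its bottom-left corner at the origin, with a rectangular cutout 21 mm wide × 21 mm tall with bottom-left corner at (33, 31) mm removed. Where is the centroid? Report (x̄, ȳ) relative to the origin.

plate: A = 120 × 70 = 8400.00, centroid at (60.00, 35.00).
hole: A = −(21 × 21) = -441.00, centroid at (43.50, 41.50).
ΣA = 7959.00 mm²
ΣAx̄ = (8400.00)(60.00) + (-441.00)(43.50) = 484816.50 mm³
ΣAȳ = (8400.00)(35.00) + (-441.00)(41.50) = 275698.50 mm³
x̄ = 484816.50 / 7959.00 = 60.91 mm
ȳ = 275698.50 / 7959.00 = 34.64 mm

x̄ = 60.91 mm, ȳ = 34.64 mm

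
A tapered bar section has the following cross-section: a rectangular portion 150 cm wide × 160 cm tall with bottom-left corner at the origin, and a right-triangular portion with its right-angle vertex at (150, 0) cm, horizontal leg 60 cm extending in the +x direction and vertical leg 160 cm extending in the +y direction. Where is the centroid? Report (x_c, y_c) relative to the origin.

x_c = 90.83 cm, y_c = 75.56 cm

rectangular portion: A = 150 × 160 = 24000.00, centroid at (75.00, 80.00).
triangular portion: A = ½·60·160 = 4800.00, centroid at (170.00, 53.33).
ΣA = 28800.00 cm²
ΣAx_c = (24000.00)(75.00) + (4800.00)(170.00) = 2616000.00 cm³
ΣAy_c = (24000.00)(80.00) + (4800.00)(53.33) = 2176000.00 cm³
x_c = 2616000.00 / 28800.00 = 90.83 cm
y_c = 2176000.00 / 28800.00 = 75.56 cm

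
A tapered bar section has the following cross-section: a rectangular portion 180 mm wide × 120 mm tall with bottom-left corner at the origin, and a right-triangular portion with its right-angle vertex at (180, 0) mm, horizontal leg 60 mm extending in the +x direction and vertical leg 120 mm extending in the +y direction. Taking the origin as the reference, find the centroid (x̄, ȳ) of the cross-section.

x̄ = 105.71 mm, ȳ = 57.14 mm

rectangular portion: A = 180 × 120 = 21600.00, centroid at (90.00, 60.00).
triangular portion: A = ½·60·120 = 3600.00, centroid at (200.00, 40.00).
ΣA = 25200.00 mm²
ΣAx̄ = (21600.00)(90.00) + (3600.00)(200.00) = 2664000.00 mm³
ΣAȳ = (21600.00)(60.00) + (3600.00)(40.00) = 1440000.00 mm³
x̄ = 2664000.00 / 25200.00 = 105.71 mm
ȳ = 1440000.00 / 25200.00 = 57.14 mm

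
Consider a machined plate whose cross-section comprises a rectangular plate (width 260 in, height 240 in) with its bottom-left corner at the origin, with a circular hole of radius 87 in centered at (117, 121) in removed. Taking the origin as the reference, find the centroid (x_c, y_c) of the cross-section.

plate: A = 260 × 240 = 62400.00, centroid at (130.00, 120.00).
hole: A = −π·87² = -23778.71, centroid at (117.00, 121.00).
ΣA = 38621.29 in²
ΣAx_c = (62400.00)(130.00) + (-23778.71)(117.00) = 5329890.37 in³
ΣAy_c = (62400.00)(120.00) + (-23778.71)(121.00) = 4610775.51 in³
x_c = 5329890.37 / 38621.29 = 138.00 in
y_c = 4610775.51 / 38621.29 = 119.38 in

x_c = 138.00 in, y_c = 119.38 in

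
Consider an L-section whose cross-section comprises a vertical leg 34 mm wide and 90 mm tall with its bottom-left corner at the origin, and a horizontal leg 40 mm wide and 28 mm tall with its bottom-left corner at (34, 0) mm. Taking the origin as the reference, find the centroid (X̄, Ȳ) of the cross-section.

X̄ = 26.91 mm, Ȳ = 36.69 mm

Part | A | x̄ᵢ | ȳᵢ | A·x̄ᵢ | A·ȳᵢ
vertical leg | 3060.00 | 17.00 | 45.00 | 52020.00 | 137700.00
horizontal leg | 1120.00 | 54.00 | 14.00 | 60480.00 | 15680.00
Σ | 4180.00 |  |  | 112500.00 | 153380.00
X̄ = 112500.00 / 4180.00 = 26.91 mm
Ȳ = 153380.00 / 4180.00 = 36.69 mm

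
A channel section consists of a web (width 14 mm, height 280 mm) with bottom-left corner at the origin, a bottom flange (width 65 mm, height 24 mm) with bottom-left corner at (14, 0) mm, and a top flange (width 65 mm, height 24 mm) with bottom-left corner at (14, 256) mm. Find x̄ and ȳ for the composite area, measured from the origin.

Part | A | x̄ᵢ | ȳᵢ | A·x̄ᵢ | A·ȳᵢ
web | 3920.00 | 7.00 | 140.00 | 27440.00 | 548800.00
bottom flange | 1560.00 | 46.50 | 12.00 | 72540.00 | 18720.00
top flange | 1560.00 | 46.50 | 268.00 | 72540.00 | 418080.00
Σ | 7040.00 |  |  | 172520.00 | 985600.00
x̄ = 172520.00 / 7040.00 = 24.51 mm
ȳ = 985600.00 / 7040.00 = 140.00 mm

x̄ = 24.51 mm, ȳ = 140.00 mm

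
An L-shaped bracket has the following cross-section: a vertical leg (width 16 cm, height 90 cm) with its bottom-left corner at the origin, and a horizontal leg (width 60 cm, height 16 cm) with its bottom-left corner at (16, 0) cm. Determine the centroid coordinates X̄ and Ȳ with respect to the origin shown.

vertical leg: A = 16 × 90 = 1440.00, centroid at (8.00, 45.00).
horizontal leg: A = 60 × 16 = 960.00, centroid at (46.00, 8.00).
ΣA = 2400.00 cm²
ΣAX̄ = (1440.00)(8.00) + (960.00)(46.00) = 55680.00 cm³
ΣAȲ = (1440.00)(45.00) + (960.00)(8.00) = 72480.00 cm³
X̄ = 55680.00 / 2400.00 = 23.20 cm
Ȳ = 72480.00 / 2400.00 = 30.20 cm

X̄ = 23.20 cm, Ȳ = 30.20 cm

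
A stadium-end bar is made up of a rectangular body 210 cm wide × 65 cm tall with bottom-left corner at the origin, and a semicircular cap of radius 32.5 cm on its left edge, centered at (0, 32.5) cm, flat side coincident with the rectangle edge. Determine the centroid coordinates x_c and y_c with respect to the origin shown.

rectangular body: A = 210 × 65 = 13650.00, centroid at (105.00, 32.50).
semicircular end: A = ½π·32.5² = 1659.15, centroid at (-13.79, 32.50).
ΣA = 15309.15 cm², ΣAx_c = 1410364.58 cm³, ΣAy_c = 497547.49 cm³.
x_c = 1410364.58/15309.15 = 92.13 cm; y_c = 497547.49/15309.15 = 32.50 cm.

x_c = 92.13 cm, y_c = 32.50 cm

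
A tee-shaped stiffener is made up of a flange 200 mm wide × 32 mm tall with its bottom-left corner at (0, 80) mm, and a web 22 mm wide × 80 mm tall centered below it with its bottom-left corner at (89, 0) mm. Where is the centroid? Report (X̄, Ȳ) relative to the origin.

Part | A | x̄ᵢ | ȳᵢ | A·x̄ᵢ | A·ȳᵢ
web | 1760.00 | 100.00 | 40.00 | 176000.00 | 70400.00
flange | 6400.00 | 100.00 | 96.00 | 640000.00 | 614400.00
Σ | 8160.00 |  |  | 816000.00 | 684800.00
X̄ = 816000.00 / 8160.00 = 100.00 mm
Ȳ = 684800.00 / 8160.00 = 83.92 mm

X̄ = 100.00 mm, Ȳ = 83.92 mm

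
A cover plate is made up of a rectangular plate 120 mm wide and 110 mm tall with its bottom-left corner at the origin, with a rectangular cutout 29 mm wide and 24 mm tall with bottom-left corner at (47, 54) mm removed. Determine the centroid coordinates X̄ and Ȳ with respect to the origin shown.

plate: A = 120 × 110 = 13200.00, centroid at (60.00, 55.00).
hole: A = −(29 × 24) = -696.00, centroid at (61.50, 66.00).
ΣA = 12504.00 mm², ΣAX̄ = 749196.00 mm³, ΣAȲ = 680064.00 mm³.
X̄ = 749196.00/12504.00 = 59.92 mm; Ȳ = 680064.00/12504.00 = 54.39 mm.

X̄ = 59.92 mm, Ȳ = 54.39 mm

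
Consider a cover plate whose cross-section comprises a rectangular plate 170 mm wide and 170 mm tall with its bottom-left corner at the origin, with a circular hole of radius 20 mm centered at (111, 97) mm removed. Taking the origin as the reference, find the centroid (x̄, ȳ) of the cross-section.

plate: A = 170 × 170 = 28900.00, centroid at (85.00, 85.00).
hole: A = −π·20² = -1256.64, centroid at (111.00, 97.00).
ΣA = 27643.36 mm²
ΣAx̄ = (28900.00)(85.00) + (-1256.64)(111.00) = 2317013.29 mm³
ΣAȳ = (28900.00)(85.00) + (-1256.64)(97.00) = 2334606.21 mm³
x̄ = 2317013.29 / 27643.36 = 83.82 mm
ȳ = 2334606.21 / 27643.36 = 84.45 mm

x̄ = 83.82 mm, ȳ = 84.45 mm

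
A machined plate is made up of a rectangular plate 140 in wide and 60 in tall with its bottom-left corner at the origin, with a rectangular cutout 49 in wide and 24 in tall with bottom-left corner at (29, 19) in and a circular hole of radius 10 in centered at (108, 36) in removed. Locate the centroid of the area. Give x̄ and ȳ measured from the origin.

x̄ = 71.08 in, ȳ = 29.56 in

plate: A = 140 × 60 = 8400.00, centroid at (70.00, 30.00).
hole 1: A = −(49 × 24) = -1176.00, centroid at (53.50, 31.00).
hole 2: A = −π·10² = -314.16, centroid at (108.00, 36.00).
ΣA = 6909.84 in², ΣAx̄ = 491154.80 in³, ΣAȳ = 204234.27 in³.
x̄ = 491154.80/6909.84 = 71.08 in; ȳ = 204234.27/6909.84 = 29.56 in.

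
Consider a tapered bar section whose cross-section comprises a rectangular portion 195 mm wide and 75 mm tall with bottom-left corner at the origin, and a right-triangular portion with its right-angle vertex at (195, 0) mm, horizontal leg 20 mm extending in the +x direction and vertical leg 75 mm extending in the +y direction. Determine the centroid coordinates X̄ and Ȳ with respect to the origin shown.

Part | A | x̄ᵢ | ȳᵢ | A·x̄ᵢ | A·ȳᵢ
rectangular portion | 14625.00 | 97.50 | 37.50 | 1425937.50 | 548437.50
triangular portion | 750.00 | 201.67 | 25.00 | 151250.00 | 18750.00
Σ | 15375.00 |  |  | 1577187.50 | 567187.50
X̄ = 1577187.50 / 15375.00 = 102.58 mm
Ȳ = 567187.50 / 15375.00 = 36.89 mm

X̄ = 102.58 mm, Ȳ = 36.89 mm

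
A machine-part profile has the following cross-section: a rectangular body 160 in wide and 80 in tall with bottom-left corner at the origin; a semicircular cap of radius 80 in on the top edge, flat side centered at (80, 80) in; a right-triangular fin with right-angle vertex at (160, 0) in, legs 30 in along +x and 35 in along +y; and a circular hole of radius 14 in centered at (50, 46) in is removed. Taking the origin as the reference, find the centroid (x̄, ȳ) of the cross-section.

rectangular body: A = 160 × 80 = 12800.00, centroid at (80.00, 40.00).
semicircular top: A = ½π·80² = 10053.10, centroid at (80.00, 113.95).
triangular fin: A = ½·30·35 = 525.00, centroid at (170.00, 11.67).
hole: A = −π·14² = -615.75, centroid at (50.00, 46.00).
ΣA = 22762.34 in², ΣAx̄ = 1886710.11 in³, ΣAȳ = 1635381.45 in³.
x̄ = 1886710.11/22762.34 = 82.89 in; ȳ = 1635381.45/22762.34 = 71.85 in.

x̄ = 82.89 in, ȳ = 71.85 in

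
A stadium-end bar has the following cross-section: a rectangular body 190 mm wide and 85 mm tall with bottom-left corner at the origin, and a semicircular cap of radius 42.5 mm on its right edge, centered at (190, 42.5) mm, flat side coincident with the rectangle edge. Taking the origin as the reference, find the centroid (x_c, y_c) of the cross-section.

rectangular body: A = 190 × 85 = 16150.00, centroid at (95.00, 42.50).
semicircular end: A = ½π·42.5² = 2837.25, centroid at (208.04, 42.50).
ΣA = 18987.25 mm²
ΣAx_c = (16150.00)(95.00) + (2837.25)(208.04) = 2124504.75 mm³
ΣAy_c = (16150.00)(42.50) + (2837.25)(42.50) = 806958.16 mm³
x_c = 2124504.75 / 18987.25 = 111.89 mm
y_c = 806958.16 / 18987.25 = 42.50 mm

x_c = 111.89 mm, y_c = 42.50 mm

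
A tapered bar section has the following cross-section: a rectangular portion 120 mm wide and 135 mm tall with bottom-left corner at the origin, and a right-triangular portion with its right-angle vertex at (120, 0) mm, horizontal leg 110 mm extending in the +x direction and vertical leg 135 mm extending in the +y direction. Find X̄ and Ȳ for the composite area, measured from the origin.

rectangular portion: A = 120 × 135 = 16200.00, centroid at (60.00, 67.50).
triangular portion: A = ½·110·135 = 7425.00, centroid at (156.67, 45.00).
ΣA = 23625.00 mm²
ΣAX̄ = (16200.00)(60.00) + (7425.00)(156.67) = 2135250.00 mm³
ΣAȲ = (16200.00)(67.50) + (7425.00)(45.00) = 1427625.00 mm³
X̄ = 2135250.00 / 23625.00 = 90.38 mm
Ȳ = 1427625.00 / 23625.00 = 60.43 mm

X̄ = 90.38 mm, Ȳ = 60.43 mm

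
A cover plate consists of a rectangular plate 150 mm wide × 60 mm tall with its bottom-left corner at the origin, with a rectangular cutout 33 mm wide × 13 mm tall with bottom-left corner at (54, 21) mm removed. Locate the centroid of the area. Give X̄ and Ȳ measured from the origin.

X̄ = 75.23 mm, Ȳ = 30.13 mm

plate: A = 150 × 60 = 9000.00, centroid at (75.00, 30.00).
hole: A = −(33 × 13) = -429.00, centroid at (70.50, 27.50).
ΣA = 8571.00 mm²
ΣAX̄ = (9000.00)(75.00) + (-429.00)(70.50) = 644755.50 mm³
ΣAȲ = (9000.00)(30.00) + (-429.00)(27.50) = 258202.50 mm³
X̄ = 644755.50 / 8571.00 = 75.23 mm
Ȳ = 258202.50 / 8571.00 = 30.13 mm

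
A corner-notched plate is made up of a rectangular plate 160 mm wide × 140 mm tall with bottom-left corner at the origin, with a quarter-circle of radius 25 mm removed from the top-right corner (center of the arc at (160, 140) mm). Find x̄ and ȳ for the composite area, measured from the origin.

Part | A | x̄ᵢ | ȳᵢ | A·x̄ᵢ | A·ȳᵢ
plate | 22400.00 | 80.00 | 70.00 | 1792000.00 | 1568000.00
removed quarter-circle | -490.87 | 149.39 | 129.39 | -73331.48 | -63514.01
Σ | 21909.13 |  |  | 1718668.52 | 1504485.99
x̄ = 1718668.52 / 21909.13 = 78.45 mm
ȳ = 1504485.99 / 21909.13 = 68.67 mm

x̄ = 78.45 mm, ȳ = 68.67 mm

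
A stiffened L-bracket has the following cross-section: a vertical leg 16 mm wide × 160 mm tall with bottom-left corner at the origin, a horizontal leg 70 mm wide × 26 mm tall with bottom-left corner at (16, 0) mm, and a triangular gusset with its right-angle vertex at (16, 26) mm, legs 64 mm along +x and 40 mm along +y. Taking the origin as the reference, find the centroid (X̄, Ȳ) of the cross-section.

vertical leg: A = 16 × 160 = 2560.00, centroid at (8.00, 80.00).
horizontal leg: A = 70 × 26 = 1820.00, centroid at (51.00, 13.00).
gusset: A = ½·64·40 = 1280.00, centroid at (37.33, 39.33).
ΣA = 5660.00 mm²
ΣAX̄ = (2560.00)(8.00) + (1820.00)(51.00) + (1280.00)(37.33) = 161086.67 mm³
ΣAȲ = (2560.00)(80.00) + (1820.00)(13.00) + (1280.00)(39.33) = 278806.67 mm³
X̄ = 161086.67 / 5660.00 = 28.46 mm
Ȳ = 278806.67 / 5660.00 = 49.26 mm

X̄ = 28.46 mm, Ȳ = 49.26 mm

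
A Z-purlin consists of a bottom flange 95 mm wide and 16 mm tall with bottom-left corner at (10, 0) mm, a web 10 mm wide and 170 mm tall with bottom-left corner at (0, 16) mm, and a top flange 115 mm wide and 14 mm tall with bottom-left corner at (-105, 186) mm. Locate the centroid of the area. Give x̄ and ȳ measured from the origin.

Part | A | x̄ᵢ | ȳᵢ | A·x̄ᵢ | A·ȳᵢ
bottom flange | 1520.00 | 57.50 | 8.00 | 87400.00 | 12160.00
web | 1700.00 | 5.00 | 101.00 | 8500.00 | 171700.00
top flange | 1610.00 | -47.50 | 193.00 | -76475.00 | 310730.00
Σ | 4830.00 |  |  | 19425.00 | 494590.00
x̄ = 19425.00 / 4830.00 = 4.02 mm
ȳ = 494590.00 / 4830.00 = 102.40 mm

x̄ = 4.02 mm, ȳ = 102.40 mm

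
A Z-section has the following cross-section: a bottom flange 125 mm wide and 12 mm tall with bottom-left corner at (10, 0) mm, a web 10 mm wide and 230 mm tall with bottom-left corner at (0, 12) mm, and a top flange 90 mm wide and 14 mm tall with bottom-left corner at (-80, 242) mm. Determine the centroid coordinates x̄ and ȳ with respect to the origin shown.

bottom flange: A = 125 × 12 = 1500.00, centroid at (72.50, 6.00).
web: A = 10 × 230 = 2300.00, centroid at (5.00, 127.00).
top flange: A = 90 × 14 = 1260.00, centroid at (-35.00, 249.00).
ΣA = 5060.00 mm²
ΣAx̄ = (1500.00)(72.50) + (2300.00)(5.00) + (1260.00)(-35.00) = 76150.00 mm³
ΣAȳ = (1500.00)(6.00) + (2300.00)(127.00) + (1260.00)(249.00) = 614840.00 mm³
x̄ = 76150.00 / 5060.00 = 15.05 mm
ȳ = 614840.00 / 5060.00 = 121.51 mm

x̄ = 15.05 mm, ȳ = 121.51 mm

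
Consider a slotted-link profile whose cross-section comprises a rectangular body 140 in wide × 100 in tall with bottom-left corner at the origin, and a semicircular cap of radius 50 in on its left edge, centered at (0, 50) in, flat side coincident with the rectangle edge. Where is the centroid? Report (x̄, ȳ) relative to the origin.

rectangular body: A = 140 × 100 = 14000.00, centroid at (70.00, 50.00).
semicircular end: A = ½π·50² = 3926.99, centroid at (-21.22, 50.00).
ΣA = 17926.99 in², ΣAx̄ = 896666.67 in³, ΣAȳ = 896349.54 in³.
x̄ = 896666.67/17926.99 = 50.02 in; ȳ = 896349.54/17926.99 = 50.00 in.

x̄ = 50.02 in, ȳ = 50.00 in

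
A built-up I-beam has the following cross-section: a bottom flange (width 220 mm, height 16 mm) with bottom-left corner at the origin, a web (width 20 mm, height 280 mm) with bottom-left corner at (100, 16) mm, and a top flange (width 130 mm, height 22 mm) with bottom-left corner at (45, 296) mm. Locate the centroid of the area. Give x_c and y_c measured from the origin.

bottom flange: A = 220 × 16 = 3520.00, centroid at (110.00, 8.00).
web: A = 20 × 280 = 5600.00, centroid at (110.00, 156.00).
top flange: A = 130 × 22 = 2860.00, centroid at (110.00, 307.00).
ΣA = 11980.00 mm², ΣAx_c = 1317800.00 mm³, ΣAy_c = 1779780.00 mm³.
x_c = 1317800.00/11980.00 = 110.00 mm; y_c = 1779780.00/11980.00 = 148.56 mm.

x_c = 110.00 mm, y_c = 148.56 mm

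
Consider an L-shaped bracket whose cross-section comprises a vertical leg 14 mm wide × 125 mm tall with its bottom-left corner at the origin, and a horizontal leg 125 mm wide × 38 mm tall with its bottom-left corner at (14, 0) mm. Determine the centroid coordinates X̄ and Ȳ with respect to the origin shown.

Part | A | x̄ᵢ | ȳᵢ | A·x̄ᵢ | A·ȳᵢ
vertical leg | 1750.00 | 7.00 | 62.50 | 12250.00 | 109375.00
horizontal leg | 4750.00 | 76.50 | 19.00 | 363375.00 | 90250.00
Σ | 6500.00 |  |  | 375625.00 | 199625.00
X̄ = 375625.00 / 6500.00 = 57.79 mm
Ȳ = 199625.00 / 6500.00 = 30.71 mm

X̄ = 57.79 mm, Ȳ = 30.71 mm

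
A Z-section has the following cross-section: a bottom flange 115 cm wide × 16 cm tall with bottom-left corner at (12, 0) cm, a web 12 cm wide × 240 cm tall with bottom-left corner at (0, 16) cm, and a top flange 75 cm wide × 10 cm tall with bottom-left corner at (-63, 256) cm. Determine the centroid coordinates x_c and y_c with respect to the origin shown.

bottom flange: A = 115 × 16 = 1840.00, centroid at (69.50, 8.00).
web: A = 12 × 240 = 2880.00, centroid at (6.00, 136.00).
top flange: A = 75 × 10 = 750.00, centroid at (-25.50, 261.00).
ΣA = 5470.00 cm²
ΣAx_c = (1840.00)(69.50) + (2880.00)(6.00) + (750.00)(-25.50) = 126035.00 cm³
ΣAy_c = (1840.00)(8.00) + (2880.00)(136.00) + (750.00)(261.00) = 602150.00 cm³
x_c = 126035.00 / 5470.00 = 23.04 cm
y_c = 602150.00 / 5470.00 = 110.08 cm

x_c = 23.04 cm, y_c = 110.08 cm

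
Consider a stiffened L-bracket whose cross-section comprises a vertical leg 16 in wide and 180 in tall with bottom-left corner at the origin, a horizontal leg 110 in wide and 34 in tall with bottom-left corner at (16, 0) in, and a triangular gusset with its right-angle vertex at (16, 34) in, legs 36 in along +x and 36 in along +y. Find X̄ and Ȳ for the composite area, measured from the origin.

X̄ = 42.20 in, Ȳ = 48.51 in

vertical leg: A = 16 × 180 = 2880.00, centroid at (8.00, 90.00).
horizontal leg: A = 110 × 34 = 3740.00, centroid at (71.00, 17.00).
gusset: A = ½·36·36 = 648.00, centroid at (28.00, 46.00).
ΣA = 7268.00 in²
ΣAX̄ = (2880.00)(8.00) + (3740.00)(71.00) + (648.00)(28.00) = 306724.00 in³
ΣAȲ = (2880.00)(90.00) + (3740.00)(17.00) + (648.00)(46.00) = 352588.00 in³
X̄ = 306724.00 / 7268.00 = 42.20 in
Ȳ = 352588.00 / 7268.00 = 48.51 in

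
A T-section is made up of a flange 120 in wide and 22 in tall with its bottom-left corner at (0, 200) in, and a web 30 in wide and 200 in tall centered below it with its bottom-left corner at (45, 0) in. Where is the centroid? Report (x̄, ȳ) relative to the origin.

web: A = 30 × 200 = 6000.00, centroid at (60.00, 100.00).
flange: A = 120 × 22 = 2640.00, centroid at (60.00, 211.00).
ΣA = 8640.00 in²
ΣAx̄ = (6000.00)(60.00) + (2640.00)(60.00) = 518400.00 in³
ΣAȳ = (6000.00)(100.00) + (2640.00)(211.00) = 1157040.00 in³
x̄ = 518400.00 / 8640.00 = 60.00 in
ȳ = 1157040.00 / 8640.00 = 133.92 in

x̄ = 60.00 in, ȳ = 133.92 in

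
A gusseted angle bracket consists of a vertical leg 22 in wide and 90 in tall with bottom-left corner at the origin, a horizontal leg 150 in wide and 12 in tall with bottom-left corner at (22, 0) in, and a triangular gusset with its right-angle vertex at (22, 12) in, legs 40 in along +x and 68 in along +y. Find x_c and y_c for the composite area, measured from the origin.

vertical leg: A = 22 × 90 = 1980.00, centroid at (11.00, 45.00).
horizontal leg: A = 150 × 12 = 1800.00, centroid at (97.00, 6.00).
gusset: A = ½·40·68 = 1360.00, centroid at (35.33, 34.67).
ΣA = 5140.00 in²
ΣAx_c = (1980.00)(11.00) + (1800.00)(97.00) + (1360.00)(35.33) = 244433.33 in³
ΣAy_c = (1980.00)(45.00) + (1800.00)(6.00) + (1360.00)(34.67) = 147046.67 in³
x_c = 244433.33 / 5140.00 = 47.56 in
y_c = 147046.67 / 5140.00 = 28.61 in

x_c = 47.56 in, y_c = 28.61 in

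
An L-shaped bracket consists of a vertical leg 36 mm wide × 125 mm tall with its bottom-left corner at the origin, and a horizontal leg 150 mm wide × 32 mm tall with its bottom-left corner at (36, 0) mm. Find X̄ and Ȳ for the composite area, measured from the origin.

X̄ = 66.00 mm, Ȳ = 38.50 mm

vertical leg: A = 36 × 125 = 4500.00, centroid at (18.00, 62.50).
horizontal leg: A = 150 × 32 = 4800.00, centroid at (111.00, 16.00).
ΣA = 9300.00 mm²
ΣAX̄ = (4500.00)(18.00) + (4800.00)(111.00) = 613800.00 mm³
ΣAȲ = (4500.00)(62.50) + (4800.00)(16.00) = 358050.00 mm³
X̄ = 613800.00 / 9300.00 = 66.00 mm
Ȳ = 358050.00 / 9300.00 = 38.50 mm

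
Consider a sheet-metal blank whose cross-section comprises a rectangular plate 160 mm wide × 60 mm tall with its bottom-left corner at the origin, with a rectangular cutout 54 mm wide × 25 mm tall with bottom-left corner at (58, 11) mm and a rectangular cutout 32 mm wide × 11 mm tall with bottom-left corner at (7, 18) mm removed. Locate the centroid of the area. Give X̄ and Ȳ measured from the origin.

Part | A | x̄ᵢ | ȳᵢ | A·x̄ᵢ | A·ȳᵢ
plate | 9600.00 | 80.00 | 30.00 | 768000.00 | 288000.00
hole 1 | -1350.00 | 85.00 | 23.50 | -114750.00 | -31725.00
hole 2 | -352.00 | 23.00 | 23.50 | -8096.00 | -8272.00
Σ | 7898.00 |  |  | 645154.00 | 248003.00
X̄ = 645154.00 / 7898.00 = 81.69 mm
Ȳ = 248003.00 / 7898.00 = 31.40 mm

X̄ = 81.69 mm, Ȳ = 31.40 mm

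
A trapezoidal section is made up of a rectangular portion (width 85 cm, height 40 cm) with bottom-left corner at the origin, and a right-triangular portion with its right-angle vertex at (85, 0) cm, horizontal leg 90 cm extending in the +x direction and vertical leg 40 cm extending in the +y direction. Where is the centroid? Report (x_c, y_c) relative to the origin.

Part | A | x̄ᵢ | ȳᵢ | A·x̄ᵢ | A·ȳᵢ
rectangular portion | 3400.00 | 42.50 | 20.00 | 144500.00 | 68000.00
triangular portion | 1800.00 | 115.00 | 13.33 | 207000.00 | 24000.00
Σ | 5200.00 |  |  | 351500.00 | 92000.00
x_c = 351500.00 / 5200.00 = 67.60 cm
y_c = 92000.00 / 5200.00 = 17.69 cm

x_c = 67.60 cm, y_c = 17.69 cm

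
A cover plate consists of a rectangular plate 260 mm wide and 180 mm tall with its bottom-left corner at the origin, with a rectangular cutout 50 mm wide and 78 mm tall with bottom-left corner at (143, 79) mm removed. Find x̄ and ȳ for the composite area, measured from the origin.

x̄ = 126.55 mm, ȳ = 87.45 mm

plate: A = 260 × 180 = 46800.00, centroid at (130.00, 90.00).
hole: A = −(50 × 78) = -3900.00, centroid at (168.00, 118.00).
ΣA = 42900.00 mm², ΣAx̄ = 5428800.00 mm³, ΣAȳ = 3751800.00 mm³.
x̄ = 5428800.00/42900.00 = 126.55 mm; ȳ = 3751800.00/42900.00 = 87.45 mm.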